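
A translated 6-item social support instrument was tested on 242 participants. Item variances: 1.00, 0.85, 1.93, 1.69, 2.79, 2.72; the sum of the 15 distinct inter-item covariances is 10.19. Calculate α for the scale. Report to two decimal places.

Σσ²ᵢ = 1.00 + 0.85 + 1.93 + 1.69 + 2.79 + 2.72 = 10.98
Sum of distinct covariances = 10.19
Var(T) = Σσ²ᵢ + 2·Σcov = 10.98 + 2 × 10.19 = 31.36
α = (6/5)·(1 − 10.98/31.36) = 0.78

α = 0.78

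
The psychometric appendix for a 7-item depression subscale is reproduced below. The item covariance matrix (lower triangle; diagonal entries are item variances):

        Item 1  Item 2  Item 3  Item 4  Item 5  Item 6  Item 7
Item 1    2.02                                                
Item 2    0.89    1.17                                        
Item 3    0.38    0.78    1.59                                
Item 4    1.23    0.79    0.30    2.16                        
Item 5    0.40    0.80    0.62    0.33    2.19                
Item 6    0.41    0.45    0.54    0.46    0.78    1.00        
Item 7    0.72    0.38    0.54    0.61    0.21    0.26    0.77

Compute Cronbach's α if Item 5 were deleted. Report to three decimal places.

Remaining items: Item 1, Item 2, Item 3, Item 4, Item 6, Item 7 (k = 6).
Σσ²ᵢ = 2.02 + 1.17 + 1.59 + 2.16 + 1.00 + 0.77 = 8.71
Var(T) = 8.71 + 2 × 8.74 = 26.19
α (item deleted) = (6/5)·(1 − 8.71/26.19) = 0.801

Cronbach's α = 0.801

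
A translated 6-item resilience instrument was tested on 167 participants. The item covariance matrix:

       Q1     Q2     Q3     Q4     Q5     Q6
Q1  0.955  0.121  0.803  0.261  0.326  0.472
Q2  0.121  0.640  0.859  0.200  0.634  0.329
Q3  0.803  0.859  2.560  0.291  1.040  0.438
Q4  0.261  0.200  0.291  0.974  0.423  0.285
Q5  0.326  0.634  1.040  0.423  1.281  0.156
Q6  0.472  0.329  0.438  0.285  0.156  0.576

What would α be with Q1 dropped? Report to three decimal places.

Remaining items: Q2, Q3, Q4, Q5, Q6 (k = 5).
ΣVar(i) = 0.640 + 2.560 + 0.974 + 1.281 + 0.576 = 6.031
Var(T) = 6.031 + 2 × 4.655 = 15.341
α (item deleted) = (5/4)·(1 − 6.031/15.341) = 0.759

α = 0.759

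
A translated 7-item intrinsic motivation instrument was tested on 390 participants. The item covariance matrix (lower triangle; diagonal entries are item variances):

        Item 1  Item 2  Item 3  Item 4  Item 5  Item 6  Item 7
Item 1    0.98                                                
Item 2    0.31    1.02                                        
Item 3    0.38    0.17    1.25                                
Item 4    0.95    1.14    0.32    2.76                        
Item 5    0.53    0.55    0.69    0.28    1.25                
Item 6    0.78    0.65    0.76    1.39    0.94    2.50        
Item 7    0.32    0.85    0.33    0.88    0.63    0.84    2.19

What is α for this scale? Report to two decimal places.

α = 0.81

ΣVar(i) = 0.98 + 1.02 + 1.25 + 2.76 + 1.25 + 2.50 + 2.19 = 11.95
Sum of off-diagonal covariances = 13.69
σ²_total = 11.95 + 2 × 13.69 = 39.33
α = (k/(k−1))·(1 − ΣVar(i)/σ²_total) = (7/6)·(1 − 11.95/39.33) = 0.81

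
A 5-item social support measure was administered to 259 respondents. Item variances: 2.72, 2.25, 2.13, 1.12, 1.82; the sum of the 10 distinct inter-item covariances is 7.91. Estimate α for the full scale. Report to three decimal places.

α = 0.765

ΣVar(i) = 2.72 + 2.25 + 2.13 + 1.12 + 1.82 = 10.04
Sum of distinct covariances = 7.91
Var(T) = ΣVar(i) + 2·Σcov = 10.04 + 2 × 7.91 = 25.86
α = (5/4)·(1 − 10.04/25.86) = 0.765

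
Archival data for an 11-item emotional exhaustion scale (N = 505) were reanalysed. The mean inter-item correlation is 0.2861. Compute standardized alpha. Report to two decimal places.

Standardized α = k·r̄ / (1 + (k−1)·r̄) = 11 × 0.2861 / (1 + 10 × 0.2861)
  = 3.1471 / 3.8610 = 0.82

standardized alpha = 0.82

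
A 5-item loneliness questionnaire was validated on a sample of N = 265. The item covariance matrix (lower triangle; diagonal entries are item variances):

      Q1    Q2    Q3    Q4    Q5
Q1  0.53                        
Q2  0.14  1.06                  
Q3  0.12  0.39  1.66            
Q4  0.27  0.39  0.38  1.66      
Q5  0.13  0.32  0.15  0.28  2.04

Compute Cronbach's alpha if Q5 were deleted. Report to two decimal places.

α = 0.54

Remaining items: Q1, Q2, Q3, Q4 (k = 4).
Σσᵢ² = 0.53 + 1.06 + 1.66 + 1.66 = 4.91
Var(T) = 4.91 + 2 × 1.69 = 8.29
α (item deleted) = (4/3)·(1 − 4.91/8.29) = 0.54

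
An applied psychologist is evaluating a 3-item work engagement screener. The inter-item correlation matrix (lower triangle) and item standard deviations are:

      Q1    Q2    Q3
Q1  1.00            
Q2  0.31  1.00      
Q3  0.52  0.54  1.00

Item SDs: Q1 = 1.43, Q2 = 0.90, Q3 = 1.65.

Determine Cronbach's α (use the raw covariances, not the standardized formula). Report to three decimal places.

Cronbach's α = 0.698

Σσ²ᵢ = 1.43² + 0.90² + 1.65² = 5.5774
Covariances σ_ij = r_ij · s_i · s_j:
  σ(Q1,Q2) = 0.31 × 1.43 × 0.90 = 0.3990
  σ(Q1,Q3) = 0.52 × 1.43 × 1.65 = 1.2269
  σ(Q2,Q3) = 0.54 × 0.90 × 1.65 = 0.8019
σ²_T = Σσ²ᵢ + 2·Σσ_ij = 5.5774 + 2 × 2.4278 = 10.4330
α = (3/2)·(1 − 5.5774/10.4330) = 0.698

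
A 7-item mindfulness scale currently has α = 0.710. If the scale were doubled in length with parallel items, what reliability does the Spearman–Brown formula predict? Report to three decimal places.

Length factor m = 2
α' = m·α / (1 + (m−1)·α)
   = 2 × 0.710 / (1 + (2 − 1) × 0.710)
   = 1.4200 / 1.7100 = 0.830

predicted reliability = 0.830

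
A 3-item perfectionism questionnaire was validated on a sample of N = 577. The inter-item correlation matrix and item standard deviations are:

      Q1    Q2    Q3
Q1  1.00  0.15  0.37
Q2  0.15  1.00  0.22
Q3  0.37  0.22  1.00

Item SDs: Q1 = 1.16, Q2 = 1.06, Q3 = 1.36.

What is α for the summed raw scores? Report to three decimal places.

Σσ²ᵢ = 1.16² + 1.06² + 1.36² = 4.3188
Covariances σ_ij = r_ij · s_i · s_j:
  σ(Q1,Q2) = 0.15 × 1.16 × 1.06 = 0.1844
  σ(Q1,Q3) = 0.37 × 1.16 × 1.36 = 0.5837
  σ(Q2,Q3) = 0.22 × 1.06 × 1.36 = 0.3172
σ²_T = Σσ²ᵢ + 2·Σσ_ij = 4.3188 + 2 × 1.0853 = 6.4894
α = (3/2)·(1 − 4.3188/6.4894) = 0.502

α = 0.502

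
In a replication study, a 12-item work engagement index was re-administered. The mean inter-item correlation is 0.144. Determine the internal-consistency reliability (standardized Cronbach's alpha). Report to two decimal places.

Standardized α = k·r̄ / (1 + (k−1)·r̄) = 12 × 0.144 / (1 + 11 × 0.144)
  = 1.7280 / 2.5840 = 0.67

standardized Cronbach's alpha = 0.67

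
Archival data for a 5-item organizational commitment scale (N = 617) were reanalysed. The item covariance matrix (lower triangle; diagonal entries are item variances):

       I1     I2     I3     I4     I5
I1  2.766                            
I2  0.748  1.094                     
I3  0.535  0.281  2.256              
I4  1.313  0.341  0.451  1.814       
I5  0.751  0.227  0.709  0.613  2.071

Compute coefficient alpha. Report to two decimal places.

ΣVar(i) = 2.766 + 1.094 + 2.256 + 1.814 + 2.071 = 10.001
Σ_{i<j} σ_ij = 5.969
Var(T) = 10.001 + 2 × 5.969 = 21.939
α = (k/(k−1))·(1 − ΣVar(i)/Var(T)) = (5/4)·(1 − 10.001/21.939) = 0.68

α = 0.68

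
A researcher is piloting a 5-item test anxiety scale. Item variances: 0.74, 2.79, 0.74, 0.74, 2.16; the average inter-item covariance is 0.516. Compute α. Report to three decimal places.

α = 0.738

ΣVar(i) = 0.74 + 2.79 + 0.74 + 0.74 + 2.16 = 7.17
Sum of the 10 distinct covariances = 10 × 0.516 = 5.160
total variance = ΣVar(i) + 2·Σcov = 7.17 + 2 × 5.160 = 17.490
α = (5/4)·(1 − 7.17/17.490) = 0.738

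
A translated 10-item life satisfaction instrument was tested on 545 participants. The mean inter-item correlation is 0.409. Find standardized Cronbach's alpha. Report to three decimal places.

Standardized α = k·r̄ / (1 + (k−1)·r̄) = 10 × 0.409 / (1 + 9 × 0.409)
  = 4.0900 / 4.6810 = 0.874

standardized Cronbach's alpha = 0.874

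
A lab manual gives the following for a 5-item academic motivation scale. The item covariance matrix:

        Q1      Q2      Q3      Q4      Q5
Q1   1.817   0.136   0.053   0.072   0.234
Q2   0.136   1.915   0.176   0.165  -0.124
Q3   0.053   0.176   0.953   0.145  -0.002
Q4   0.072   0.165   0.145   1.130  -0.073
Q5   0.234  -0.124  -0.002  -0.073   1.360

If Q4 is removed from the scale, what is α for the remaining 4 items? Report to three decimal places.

α = 0.180

Remaining items: Q1, Q2, Q3, Q5 (k = 4).
Σσ²ᵢ = 1.817 + 1.915 + 0.953 + 1.360 = 6.045
Var(T) = 6.045 + 2 × 0.473 = 6.991
α (item deleted) = (4/3)·(1 − 6.045/6.991) = 0.180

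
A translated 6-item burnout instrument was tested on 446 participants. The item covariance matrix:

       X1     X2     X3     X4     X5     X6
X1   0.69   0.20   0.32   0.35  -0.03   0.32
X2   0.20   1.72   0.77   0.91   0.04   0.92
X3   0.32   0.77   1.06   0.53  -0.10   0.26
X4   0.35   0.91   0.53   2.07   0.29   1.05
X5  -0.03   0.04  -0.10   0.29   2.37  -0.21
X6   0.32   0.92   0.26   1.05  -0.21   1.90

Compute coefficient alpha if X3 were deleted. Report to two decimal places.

α = 0.58

Remaining items: X1, X2, X4, X5, X6 (k = 5).
Σσᵢ² = 0.69 + 1.72 + 2.07 + 2.37 + 1.90 = 8.75
total variance = 8.75 + 2 × 3.84 = 16.43
α (item deleted) = (5/4)·(1 − 8.75/16.43) = 0.58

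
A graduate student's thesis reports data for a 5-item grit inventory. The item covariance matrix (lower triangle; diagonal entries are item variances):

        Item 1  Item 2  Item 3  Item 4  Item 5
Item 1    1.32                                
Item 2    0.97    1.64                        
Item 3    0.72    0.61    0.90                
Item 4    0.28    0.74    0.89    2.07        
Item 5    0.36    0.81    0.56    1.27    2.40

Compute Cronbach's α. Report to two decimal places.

Cronbach's α = 0.79

Σσ²ᵢ = 1.32 + 1.64 + 0.90 + 2.07 + 2.40 = 8.33
Σ_{i<j} σ_ij = 7.21
σ²_T = 8.33 + 2 × 7.21 = 22.75
α = (k/(k−1))·(1 − Σσ²ᵢ/σ²_T) = (5/4)·(1 − 8.33/22.75) = 0.79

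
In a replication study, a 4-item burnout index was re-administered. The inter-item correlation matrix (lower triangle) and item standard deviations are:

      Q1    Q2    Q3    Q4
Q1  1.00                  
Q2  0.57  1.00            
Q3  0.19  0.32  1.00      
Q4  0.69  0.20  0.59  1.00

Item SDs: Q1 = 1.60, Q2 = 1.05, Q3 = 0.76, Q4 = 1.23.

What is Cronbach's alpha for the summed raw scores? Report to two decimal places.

α = 0.74

Σσ²ᵢ = 1.60² + 1.05² + 0.76² + 1.23² = 5.7530
Covariances σ_ij = r_ij · s_i · s_j:
  σ(Q1,Q2) = 0.57 × 1.60 × 1.05 = 0.9576
  σ(Q1,Q3) = 0.19 × 1.60 × 0.76 = 0.2310
  σ(Q1,Q4) = 0.69 × 1.60 × 1.23 = 1.3579
  σ(Q2,Q3) = 0.32 × 1.05 × 0.76 = 0.2554
  σ(Q2,Q4) = 0.20 × 1.05 × 1.23 = 0.2583
  σ(Q3,Q4) = 0.59 × 0.76 × 1.23 = 0.5515
σ²_T = Σσ²ᵢ + 2·Σσ_ij = 5.7530 + 2 × 3.6117 = 12.9764
α = (4/3)·(1 − 5.7530/12.9764) = 0.74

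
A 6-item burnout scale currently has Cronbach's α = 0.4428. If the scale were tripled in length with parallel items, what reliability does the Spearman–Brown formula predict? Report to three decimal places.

Length factor m = 3
α' = m·α / (1 + (m−1)·α)
   = 3 × 0.4428 / (1 + (3 − 1) × 0.4428)
   = 1.3284 / 1.8856 = 0.704

predicted reliability = 0.704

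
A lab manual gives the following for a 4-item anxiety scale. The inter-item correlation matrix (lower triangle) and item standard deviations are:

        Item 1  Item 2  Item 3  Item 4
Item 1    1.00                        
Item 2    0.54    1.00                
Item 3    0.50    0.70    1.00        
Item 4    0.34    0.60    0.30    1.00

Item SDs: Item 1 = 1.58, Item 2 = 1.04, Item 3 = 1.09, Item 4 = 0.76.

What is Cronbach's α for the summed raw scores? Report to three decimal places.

α = 0.772

Σσ²ᵢ = 1.58² + 1.04² + 1.09² + 0.76² = 5.3437
Covariances σ_ij = r_ij · s_i · s_j:
  σ(Item 1,Item 2) = 0.54 × 1.58 × 1.04 = 0.8873
  σ(Item 1,Item 3) = 0.50 × 1.58 × 1.09 = 0.8611
  σ(Item 1,Item 4) = 0.34 × 1.58 × 0.76 = 0.4083
  σ(Item 2,Item 3) = 0.70 × 1.04 × 1.09 = 0.7935
  σ(Item 2,Item 4) = 0.60 × 1.04 × 0.76 = 0.4742
  σ(Item 3,Item 4) = 0.30 × 1.09 × 0.76 = 0.2485
σ²_T = Σσ²ᵢ + 2·Σσ_ij = 5.3437 + 2 × 3.6729 = 12.6895
α = (4/3)·(1 − 5.3437/12.6895) = 0.772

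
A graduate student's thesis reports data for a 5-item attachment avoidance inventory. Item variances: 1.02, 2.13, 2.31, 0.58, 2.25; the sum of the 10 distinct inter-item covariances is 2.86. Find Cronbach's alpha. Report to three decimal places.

Σσ²ᵢ = 1.02 + 2.13 + 2.31 + 0.58 + 2.25 = 8.29
Sum of distinct covariances = 2.86
Var(T) = Σσ²ᵢ + 2·Σcov = 8.29 + 2 × 2.86 = 14.01
α = (5/4)·(1 − 8.29/14.01) = 0.510

α = 0.510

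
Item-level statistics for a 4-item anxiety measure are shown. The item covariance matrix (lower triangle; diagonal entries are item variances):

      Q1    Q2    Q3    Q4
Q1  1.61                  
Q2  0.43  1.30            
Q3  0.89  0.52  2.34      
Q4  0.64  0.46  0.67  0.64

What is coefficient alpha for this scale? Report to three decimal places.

Σσᵢ² = 1.61 + 1.30 + 2.34 + 0.64 = 5.89
Sum of the distinct covariances = 3.61
total variance = 5.89 + 2 × 3.61 = 13.11
α = (k/(k−1))·(1 − Σσᵢ²/total variance) = (4/3)·(1 − 5.89/13.11) = 0.734

coefficient alpha = 0.734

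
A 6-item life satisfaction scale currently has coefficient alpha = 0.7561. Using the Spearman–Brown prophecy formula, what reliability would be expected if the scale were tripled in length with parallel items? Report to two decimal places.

predicted reliability = 0.90

Length factor m = 3
α' = m·α / (1 + (m−1)·α)
   = 3 × 0.7561 / (1 + (3 − 1) × 0.7561)
   = 2.2683 / 2.5122 = 0.90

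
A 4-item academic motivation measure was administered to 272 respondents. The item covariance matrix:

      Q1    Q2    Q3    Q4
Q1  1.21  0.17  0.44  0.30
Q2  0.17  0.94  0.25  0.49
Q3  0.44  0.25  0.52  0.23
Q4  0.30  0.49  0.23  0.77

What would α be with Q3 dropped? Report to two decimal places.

Remaining items: Q1, Q2, Q4 (k = 3).
Σσ²ᵢ = 1.21 + 0.94 + 0.77 = 2.92
σ²_T = 2.92 + 2 × 0.96 = 4.84
α (item deleted) = (3/2)·(1 − 2.92/4.84) = 0.60

α = 0.60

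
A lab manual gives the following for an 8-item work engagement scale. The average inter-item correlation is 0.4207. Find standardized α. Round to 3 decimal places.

Standardized α = k·r̄ / (1 + (k−1)·r̄) = 8 × 0.4207 / (1 + 7 × 0.4207)
  = 3.3656 / 3.9449 = 0.853

standardized α = 0.853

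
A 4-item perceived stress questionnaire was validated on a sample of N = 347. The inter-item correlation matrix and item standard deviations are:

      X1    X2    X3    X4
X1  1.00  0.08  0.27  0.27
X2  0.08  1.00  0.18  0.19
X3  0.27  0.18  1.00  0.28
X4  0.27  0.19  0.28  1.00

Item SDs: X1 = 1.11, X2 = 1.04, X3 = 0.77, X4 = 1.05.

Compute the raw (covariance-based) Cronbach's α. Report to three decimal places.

α = 0.503

Σσ²ᵢ = 1.11² + 1.04² + 0.77² + 1.05² = 4.0091
Covariances σ_ij = r_ij · s_i · s_j:
  σ(X1,X2) = 0.08 × 1.11 × 1.04 = 0.0924
  σ(X1,X3) = 0.27 × 1.11 × 0.77 = 0.2308
  σ(X1,X4) = 0.27 × 1.11 × 1.05 = 0.3147
  σ(X2,X3) = 0.18 × 1.04 × 0.77 = 0.1441
  σ(X2,X4) = 0.19 × 1.04 × 1.05 = 0.2075
  σ(X3,X4) = 0.28 × 0.77 × 1.05 = 0.2264
σ²_T = Σσ²ᵢ + 2·Σσ_ij = 4.0091 + 2 × 1.2159 = 6.4409
α = (4/3)·(1 − 4.0091/6.4409) = 0.503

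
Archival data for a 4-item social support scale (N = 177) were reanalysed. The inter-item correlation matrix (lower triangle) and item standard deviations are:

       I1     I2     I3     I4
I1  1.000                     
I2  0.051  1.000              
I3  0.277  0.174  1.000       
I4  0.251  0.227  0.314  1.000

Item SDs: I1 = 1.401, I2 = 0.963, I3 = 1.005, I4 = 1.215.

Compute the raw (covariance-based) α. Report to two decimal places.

Σσ²ᵢ = 1.401² + 0.963² + 1.005² + 1.215² = 5.3764
Covariances σ_ij = r_ij · s_i · s_j:
  σ(I1,I2) = 0.051 × 1.401 × 0.963 = 0.0688
  σ(I1,I3) = 0.277 × 1.401 × 1.005 = 0.3900
  σ(I1,I4) = 0.251 × 1.401 × 1.215 = 0.4273
  σ(I2,I3) = 0.174 × 0.963 × 1.005 = 0.1684
  σ(I2,I4) = 0.227 × 0.963 × 1.215 = 0.2656
  σ(I3,I4) = 0.314 × 1.005 × 1.215 = 0.3834
σ²_T = Σσ²ᵢ + 2·Σσ_ij = 5.3764 + 2 × 1.7035 = 8.7834
α = (4/3)·(1 − 5.3764/8.7834) = 0.52

α = 0.52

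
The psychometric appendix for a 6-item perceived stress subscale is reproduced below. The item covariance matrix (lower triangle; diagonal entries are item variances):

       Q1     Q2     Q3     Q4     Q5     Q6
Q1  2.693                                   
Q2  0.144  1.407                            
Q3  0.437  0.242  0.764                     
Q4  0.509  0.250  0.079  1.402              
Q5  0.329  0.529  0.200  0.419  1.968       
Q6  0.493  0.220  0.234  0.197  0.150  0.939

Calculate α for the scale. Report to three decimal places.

α = 0.590

Σσᵢ² = 2.693 + 1.407 + 0.764 + 1.402 + 1.968 + 0.939 = 9.173
Sum of the distinct covariances = 4.432
σ²_total = 9.173 + 2 × 4.432 = 18.037
α = (k/(k−1))·(1 − Σσᵢ²/σ²_total) = (6/5)·(1 − 9.173/18.037) = 0.590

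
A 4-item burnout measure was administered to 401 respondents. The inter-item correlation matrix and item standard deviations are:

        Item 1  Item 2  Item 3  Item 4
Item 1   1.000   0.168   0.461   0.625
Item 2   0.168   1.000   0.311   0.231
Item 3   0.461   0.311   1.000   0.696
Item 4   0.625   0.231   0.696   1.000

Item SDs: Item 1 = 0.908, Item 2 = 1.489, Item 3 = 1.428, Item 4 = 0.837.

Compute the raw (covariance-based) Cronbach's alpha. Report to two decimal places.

Σσ²ᵢ = 0.908² + 1.489² + 1.428² + 0.837² = 5.7813
Covariances σ_ij = r_ij · s_i · s_j:
  σ(Item 1,Item 2) = 0.168 × 0.908 × 1.489 = 0.2271
  σ(Item 1,Item 3) = 0.461 × 0.908 × 1.428 = 0.5977
  σ(Item 1,Item 4) = 0.625 × 0.908 × 0.837 = 0.4750
  σ(Item 2,Item 3) = 0.311 × 1.489 × 1.428 = 0.6613
  σ(Item 2,Item 4) = 0.231 × 1.489 × 0.837 = 0.2879
  σ(Item 3,Item 4) = 0.696 × 1.428 × 0.837 = 0.8319
σ²_T = Σσ²ᵢ + 2·Σσ_ij = 5.7813 + 2 × 3.0809 = 11.9431
α = (4/3)·(1 − 5.7813/11.9431) = 0.69

Cronbach's alpha = 0.69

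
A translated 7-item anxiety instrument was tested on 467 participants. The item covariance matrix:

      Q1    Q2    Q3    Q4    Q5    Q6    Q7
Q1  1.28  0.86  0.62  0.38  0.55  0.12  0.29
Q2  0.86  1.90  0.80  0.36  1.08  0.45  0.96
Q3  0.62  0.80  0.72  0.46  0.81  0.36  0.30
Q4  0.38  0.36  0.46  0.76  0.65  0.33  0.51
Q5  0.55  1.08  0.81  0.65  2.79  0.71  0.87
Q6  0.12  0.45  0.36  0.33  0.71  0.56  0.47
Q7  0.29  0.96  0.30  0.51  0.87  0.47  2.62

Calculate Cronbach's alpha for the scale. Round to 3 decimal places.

Cronbach's alpha = 0.807

sum of item variances = 1.28 + 1.90 + 0.72 + 0.76 + 2.79 + 0.56 + 2.62 = 10.63
Σ_{i<j} σ_ij = 11.94
σ²_total = 10.63 + 2 × 11.94 = 34.51
α = (k/(k−1))·(1 − sum of item variances/σ²_total) = (7/6)·(1 − 10.63/34.51) = 0.807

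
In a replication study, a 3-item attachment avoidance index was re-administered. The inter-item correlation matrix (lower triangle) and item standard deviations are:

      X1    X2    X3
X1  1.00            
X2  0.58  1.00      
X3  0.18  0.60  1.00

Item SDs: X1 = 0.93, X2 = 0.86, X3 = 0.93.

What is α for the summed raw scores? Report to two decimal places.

α = 0.71

Σσ²ᵢ = 0.93² + 0.86² + 0.93² = 2.4694
Covariances σ_ij = r_ij · s_i · s_j:
  σ(X1,X2) = 0.58 × 0.93 × 0.86 = 0.4639
  σ(X1,X3) = 0.18 × 0.93 × 0.93 = 0.1557
  σ(X2,X3) = 0.60 × 0.86 × 0.93 = 0.4799
σ²_T = Σσ²ᵢ + 2·Σσ_ij = 2.4694 + 2 × 1.0995 = 4.6684
α = (3/2)·(1 − 2.4694/4.6684) = 0.71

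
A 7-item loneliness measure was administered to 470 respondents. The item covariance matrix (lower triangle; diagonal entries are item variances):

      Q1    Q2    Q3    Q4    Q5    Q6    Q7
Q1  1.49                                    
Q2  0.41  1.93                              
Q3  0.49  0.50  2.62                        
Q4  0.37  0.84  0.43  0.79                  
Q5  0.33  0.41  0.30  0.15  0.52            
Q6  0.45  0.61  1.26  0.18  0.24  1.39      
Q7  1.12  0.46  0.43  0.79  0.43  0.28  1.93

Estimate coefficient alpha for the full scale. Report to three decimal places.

α = 0.773

Σσ²ᵢ = 1.49 + 1.93 + 2.62 + 0.79 + 0.52 + 1.39 + 1.93 = 10.67
Sum of off-diagonal covariances = 10.48
total variance = 10.67 + 2 × 10.48 = 31.63
α = (k/(k−1))·(1 − Σσ²ᵢ/total variance) = (7/6)·(1 − 10.67/31.63) = 0.773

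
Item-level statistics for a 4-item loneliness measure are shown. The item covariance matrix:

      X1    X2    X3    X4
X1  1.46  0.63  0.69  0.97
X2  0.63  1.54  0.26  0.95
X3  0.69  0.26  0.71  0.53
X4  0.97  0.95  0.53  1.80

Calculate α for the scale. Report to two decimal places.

ΣVar(i) = 1.46 + 1.54 + 0.71 + 1.80 = 5.51
Sum of off-diagonal covariances = 4.03
total variance = 5.51 + 2 × 4.03 = 13.57
α = (k/(k−1))·(1 − ΣVar(i)/total variance) = (4/3)·(1 − 5.51/13.57) = 0.79

α = 0.79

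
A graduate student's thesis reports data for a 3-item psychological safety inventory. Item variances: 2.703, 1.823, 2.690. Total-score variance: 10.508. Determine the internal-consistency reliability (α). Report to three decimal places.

α = 0.470

Σσᵢ² = 2.703 + 1.823 + 2.690 = 7.216
α = (k/(k−1))·(1 − Σσᵢ²/σ²_T) = (3/2)·(1 − 7.216/10.508) = 0.470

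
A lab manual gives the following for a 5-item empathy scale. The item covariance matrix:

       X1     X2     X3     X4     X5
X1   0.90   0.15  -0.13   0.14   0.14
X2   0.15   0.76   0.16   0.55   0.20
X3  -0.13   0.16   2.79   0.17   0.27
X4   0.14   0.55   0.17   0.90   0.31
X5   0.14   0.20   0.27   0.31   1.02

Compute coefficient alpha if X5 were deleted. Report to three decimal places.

coefficient alpha = 0.373

Remaining items: X1, X2, X3, X4 (k = 4).
Σσᵢ² = 0.90 + 0.76 + 2.79 + 0.90 = 5.35
Var(T) = 5.35 + 2 × 1.04 = 7.43
α (item deleted) = (4/3)·(1 − 5.35/7.43) = 0.373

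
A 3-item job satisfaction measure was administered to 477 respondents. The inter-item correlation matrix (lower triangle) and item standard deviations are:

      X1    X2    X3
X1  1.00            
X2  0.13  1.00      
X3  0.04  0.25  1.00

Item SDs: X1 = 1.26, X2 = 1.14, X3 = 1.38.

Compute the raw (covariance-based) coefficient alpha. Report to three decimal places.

Σσ²ᵢ = 1.26² + 1.14² + 1.38² = 4.7916
Covariances σ_ij = r_ij · s_i · s_j:
  σ(X1,X2) = 0.13 × 1.26 × 1.14 = 0.1867
  σ(X1,X3) = 0.04 × 1.26 × 1.38 = 0.0696
  σ(X2,X3) = 0.25 × 1.14 × 1.38 = 0.3933
σ²_T = Σσ²ᵢ + 2·Σσ_ij = 4.7916 + 2 × 0.6496 = 6.0908
α = (3/2)·(1 − 4.7916/6.0908) = 0.320

coefficient alpha = 0.320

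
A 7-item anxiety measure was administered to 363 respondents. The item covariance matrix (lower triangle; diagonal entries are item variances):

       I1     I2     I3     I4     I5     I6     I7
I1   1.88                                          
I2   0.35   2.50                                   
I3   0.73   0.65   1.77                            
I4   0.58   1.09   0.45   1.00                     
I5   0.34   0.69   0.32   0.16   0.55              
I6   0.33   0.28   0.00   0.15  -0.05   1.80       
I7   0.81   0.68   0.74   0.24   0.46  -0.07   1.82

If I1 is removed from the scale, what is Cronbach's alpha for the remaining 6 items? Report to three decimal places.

α = 0.661

Remaining items: I2, I3, I4, I5, I6, I7 (k = 6).
Σσ²ᵢ = 2.50 + 1.77 + 1.00 + 0.55 + 1.80 + 1.82 = 9.44
σ²_T = 9.44 + 2 × 5.79 = 21.02
α (item deleted) = (6/5)·(1 − 9.44/21.02) = 0.661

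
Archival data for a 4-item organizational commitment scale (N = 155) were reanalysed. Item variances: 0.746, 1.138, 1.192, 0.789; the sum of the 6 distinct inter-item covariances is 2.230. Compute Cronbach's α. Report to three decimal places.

ΣVar(i) = 0.746 + 1.138 + 1.192 + 0.789 = 3.865
Sum of distinct covariances = 2.230
total variance = ΣVar(i) + 2·Σcov = 3.865 + 2 × 2.230 = 8.325
α = (4/3)·(1 − 3.865/8.325) = 0.714

α = 0.714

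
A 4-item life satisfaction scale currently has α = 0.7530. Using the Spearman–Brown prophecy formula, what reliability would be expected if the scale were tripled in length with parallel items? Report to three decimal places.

predicted reliability = 0.901

Length factor m = 3
α' = m·α / (1 + (m−1)·α)
   = 3 × 0.7530 / (1 + (3 − 1) × 0.7530)
   = 2.2590 / 2.5060 = 0.901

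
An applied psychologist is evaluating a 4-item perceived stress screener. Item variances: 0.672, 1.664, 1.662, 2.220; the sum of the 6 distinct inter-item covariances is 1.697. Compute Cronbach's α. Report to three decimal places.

sum of item variances = 0.672 + 1.664 + 1.662 + 2.220 = 6.218
Sum of distinct covariances = 1.697
Var(T) = sum of item variances + 2·Σcov = 6.218 + 2 × 1.697 = 9.612
α = (4/3)·(1 − 6.218/9.612) = 0.471

Cronbach's α = 0.471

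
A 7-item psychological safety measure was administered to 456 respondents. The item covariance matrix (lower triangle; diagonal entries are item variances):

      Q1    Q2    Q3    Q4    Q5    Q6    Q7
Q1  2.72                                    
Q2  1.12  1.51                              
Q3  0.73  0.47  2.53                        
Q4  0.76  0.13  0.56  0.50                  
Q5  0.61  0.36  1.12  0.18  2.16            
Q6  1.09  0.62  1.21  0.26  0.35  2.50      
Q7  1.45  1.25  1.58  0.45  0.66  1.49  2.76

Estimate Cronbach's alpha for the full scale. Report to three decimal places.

Cronbach's alpha = 0.807

ΣVar(i) = 2.72 + 1.51 + 2.53 + 0.50 + 2.16 + 2.50 + 2.76 = 14.68
Sum of off-diagonal covariances = 16.45
Var(T) = 14.68 + 2 × 16.45 = 47.58
α = (k/(k−1))·(1 − ΣVar(i)/Var(T)) = (7/6)·(1 − 14.68/47.58) = 0.807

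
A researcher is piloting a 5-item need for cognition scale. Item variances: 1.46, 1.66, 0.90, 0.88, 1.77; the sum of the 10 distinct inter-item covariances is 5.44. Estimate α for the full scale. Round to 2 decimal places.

ΣVar(i) = 1.46 + 1.66 + 0.90 + 0.88 + 1.77 = 6.67
Sum of distinct covariances = 5.44
σ²_total = ΣVar(i) + 2·Σcov = 6.67 + 2 × 5.44 = 17.55
α = (5/4)·(1 − 6.67/17.55) = 0.77

α = 0.77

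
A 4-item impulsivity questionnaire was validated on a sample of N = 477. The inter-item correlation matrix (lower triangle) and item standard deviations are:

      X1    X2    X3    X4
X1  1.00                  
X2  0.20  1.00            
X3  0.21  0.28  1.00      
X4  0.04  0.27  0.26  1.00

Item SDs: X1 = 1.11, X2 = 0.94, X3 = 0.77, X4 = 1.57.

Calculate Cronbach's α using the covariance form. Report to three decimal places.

Cronbach's α = 0.462

Σσ²ᵢ = 1.11² + 0.94² + 0.77² + 1.57² = 5.1735
Covariances σ_ij = r_ij · s_i · s_j:
  σ(X1,X2) = 0.20 × 1.11 × 0.94 = 0.2087
  σ(X1,X3) = 0.21 × 1.11 × 0.77 = 0.1795
  σ(X1,X4) = 0.04 × 1.11 × 1.57 = 0.0697
  σ(X2,X3) = 0.28 × 0.94 × 0.77 = 0.2027
  σ(X2,X4) = 0.27 × 0.94 × 1.57 = 0.3985
  σ(X3,X4) = 0.26 × 0.77 × 1.57 = 0.3143
σ²_T = Σσ²ᵢ + 2·Σσ_ij = 5.1735 + 2 × 1.3734 = 7.9203
α = (4/3)·(1 − 5.1735/7.9203) = 0.462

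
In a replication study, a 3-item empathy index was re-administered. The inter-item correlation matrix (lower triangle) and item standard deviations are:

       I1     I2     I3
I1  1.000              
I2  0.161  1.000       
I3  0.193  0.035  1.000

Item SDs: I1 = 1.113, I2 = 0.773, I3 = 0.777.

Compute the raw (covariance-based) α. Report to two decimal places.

α = 0.32

Σσ²ᵢ = 1.113² + 0.773² + 0.777² = 2.4400
Covariances σ_ij = r_ij · s_i · s_j:
  σ(I1,I2) = 0.161 × 1.113 × 0.773 = 0.1385
  σ(I1,I3) = 0.193 × 1.113 × 0.777 = 0.1669
  σ(I2,I3) = 0.035 × 0.773 × 0.777 = 0.0210
σ²_T = Σσ²ᵢ + 2·Σσ_ij = 2.4400 + 2 × 0.3264 = 3.0928
α = (3/2)·(1 − 2.4400/3.0928) = 0.32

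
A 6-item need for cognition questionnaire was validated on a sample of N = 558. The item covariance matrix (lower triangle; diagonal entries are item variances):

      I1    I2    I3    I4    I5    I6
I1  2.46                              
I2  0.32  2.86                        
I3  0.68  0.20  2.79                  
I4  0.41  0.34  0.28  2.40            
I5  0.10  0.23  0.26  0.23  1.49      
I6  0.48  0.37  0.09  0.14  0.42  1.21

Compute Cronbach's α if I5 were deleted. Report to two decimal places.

Remaining items: I1, I2, I3, I4, I6 (k = 5).
Σσ²ᵢ = 2.46 + 2.86 + 2.79 + 2.40 + 1.21 = 11.72
σ²_total = 11.72 + 2 × 3.31 = 18.34
α (item deleted) = (5/4)·(1 − 11.72/18.34) = 0.45

α = 0.45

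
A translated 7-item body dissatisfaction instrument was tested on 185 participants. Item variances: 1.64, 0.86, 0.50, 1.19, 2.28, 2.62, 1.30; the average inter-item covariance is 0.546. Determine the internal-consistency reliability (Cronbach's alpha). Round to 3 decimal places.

Cronbach's alpha = 0.803

Σσ²ᵢ = 1.64 + 0.86 + 0.50 + 1.19 + 2.28 + 2.62 + 1.30 = 10.39
Sum of the 21 distinct covariances = 21 × 0.546 = 11.466
total variance = Σσ²ᵢ + 2·Σcov = 10.39 + 2 × 11.466 = 33.322
α = (7/6)·(1 − 10.39/33.322) = 0.803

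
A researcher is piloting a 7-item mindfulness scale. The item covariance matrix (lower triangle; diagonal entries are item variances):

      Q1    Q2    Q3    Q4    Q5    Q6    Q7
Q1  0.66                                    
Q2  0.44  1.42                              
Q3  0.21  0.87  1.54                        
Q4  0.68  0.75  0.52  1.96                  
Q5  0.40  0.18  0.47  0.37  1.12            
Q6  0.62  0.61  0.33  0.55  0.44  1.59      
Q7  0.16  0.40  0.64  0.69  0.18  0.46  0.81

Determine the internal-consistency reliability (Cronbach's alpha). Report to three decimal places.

Σσ²ᵢ = 0.66 + 1.42 + 1.54 + 1.96 + 1.12 + 1.59 + 0.81 = 9.10
Sum of off-diagonal covariances = 9.97
total variance = 9.10 + 2 × 9.97 = 29.04
α = (k/(k−1))·(1 − Σσ²ᵢ/total variance) = (7/6)·(1 − 9.10/29.04) = 0.801

Cronbach's alpha = 0.801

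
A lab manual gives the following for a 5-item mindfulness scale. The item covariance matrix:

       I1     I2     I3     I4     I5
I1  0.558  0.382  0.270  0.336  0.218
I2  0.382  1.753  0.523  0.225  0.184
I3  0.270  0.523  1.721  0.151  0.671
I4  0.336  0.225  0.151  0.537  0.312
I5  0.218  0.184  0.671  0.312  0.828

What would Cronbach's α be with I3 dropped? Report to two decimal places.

Remaining items: I1, I2, I4, I5 (k = 4).
sum of item variances = 0.558 + 1.753 + 0.537 + 0.828 = 3.676
Var(T) = 3.676 + 2 × 1.657 = 6.990
α (item deleted) = (4/3)·(1 − 3.676/6.990) = 0.63

α = 0.63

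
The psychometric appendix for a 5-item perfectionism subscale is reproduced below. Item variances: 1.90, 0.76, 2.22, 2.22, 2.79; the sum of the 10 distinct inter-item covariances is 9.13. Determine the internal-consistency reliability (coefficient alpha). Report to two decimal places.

coefficient alpha = 0.81

ΣVar(i) = 1.90 + 0.76 + 2.22 + 2.22 + 2.79 = 9.89
Sum of distinct covariances = 9.13
σ²_T = ΣVar(i) + 2·Σcov = 9.89 + 2 × 9.13 = 28.15
α = (5/4)·(1 − 9.89/28.15) = 0.81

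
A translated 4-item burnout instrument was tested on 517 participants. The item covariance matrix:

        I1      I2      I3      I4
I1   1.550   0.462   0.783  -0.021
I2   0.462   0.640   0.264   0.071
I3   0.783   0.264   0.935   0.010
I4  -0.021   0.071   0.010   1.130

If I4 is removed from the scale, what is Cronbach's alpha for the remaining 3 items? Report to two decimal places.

Remaining items: I1, I2, I3 (k = 3).
ΣVar(i) = 1.550 + 0.640 + 0.935 = 3.125
σ²_T = 3.125 + 2 × 1.509 = 6.143
α (item deleted) = (3/2)·(1 − 3.125/6.143) = 0.74

α = 0.74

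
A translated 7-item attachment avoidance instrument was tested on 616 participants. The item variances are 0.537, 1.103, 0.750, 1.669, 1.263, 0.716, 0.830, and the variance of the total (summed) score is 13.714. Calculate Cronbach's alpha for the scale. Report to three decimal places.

Σσᵢ² = 0.537 + 1.103 + 0.750 + 1.669 + 1.263 + 0.716 + 0.830 = 6.868
α = (k/(k−1))·(1 − Σσᵢ²/σ²_total) = (7/6)·(1 − 6.868/13.714) = 0.582

Cronbach's alpha = 0.582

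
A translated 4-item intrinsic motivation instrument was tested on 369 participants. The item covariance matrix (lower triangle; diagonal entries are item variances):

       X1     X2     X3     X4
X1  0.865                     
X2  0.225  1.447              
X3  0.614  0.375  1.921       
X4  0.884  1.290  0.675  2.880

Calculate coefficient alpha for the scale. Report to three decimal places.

coefficient alpha = 0.711

Σσᵢ² = 0.865 + 1.447 + 1.921 + 2.880 = 7.113
Sum of the distinct covariances = 4.063
σ²_total = 7.113 + 2 × 4.063 = 15.239
α = (k/(k−1))·(1 − Σσᵢ²/σ²_total) = (4/3)·(1 − 7.113/15.239) = 0.711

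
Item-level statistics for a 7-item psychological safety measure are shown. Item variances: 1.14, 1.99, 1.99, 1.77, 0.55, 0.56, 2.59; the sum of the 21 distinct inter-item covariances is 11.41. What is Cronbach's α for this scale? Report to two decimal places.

ΣVar(i) = 1.14 + 1.99 + 1.99 + 1.77 + 0.55 + 0.56 + 2.59 = 10.59
Sum of distinct covariances = 11.41
σ²_T = ΣVar(i) + 2·Σcov = 10.59 + 2 × 11.41 = 33.41
α = (7/6)·(1 − 10.59/33.41) = 0.80

α = 0.80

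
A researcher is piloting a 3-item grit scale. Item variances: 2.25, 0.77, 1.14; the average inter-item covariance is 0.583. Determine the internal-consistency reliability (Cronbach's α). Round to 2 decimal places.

α = 0.69

Σσᵢ² = 2.25 + 0.77 + 1.14 = 4.16
Sum of the 3 distinct covariances = 3 × 0.583 = 1.749
σ²_T = Σσᵢ² + 2·Σcov = 4.16 + 2 × 1.749 = 7.658
α = (3/2)·(1 − 4.16/7.658) = 0.69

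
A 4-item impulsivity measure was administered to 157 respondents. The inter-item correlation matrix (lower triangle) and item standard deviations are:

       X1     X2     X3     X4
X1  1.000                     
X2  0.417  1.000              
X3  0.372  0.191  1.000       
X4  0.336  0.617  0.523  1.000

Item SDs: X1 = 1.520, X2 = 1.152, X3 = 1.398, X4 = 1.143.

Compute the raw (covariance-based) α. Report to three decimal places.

Σσ²ᵢ = 1.520² + 1.152² + 1.398² + 1.143² = 6.8984
Covariances σ_ij = r_ij · s_i · s_j:
  σ(X1,X2) = 0.417 × 1.520 × 1.152 = 0.7302
  σ(X1,X3) = 0.372 × 1.520 × 1.398 = 0.7905
  σ(X1,X4) = 0.336 × 1.520 × 1.143 = 0.5838
  σ(X2,X3) = 0.191 × 1.152 × 1.398 = 0.3076
  σ(X2,X4) = 0.617 × 1.152 × 1.143 = 0.8124
  σ(X3,X4) = 0.523 × 1.398 × 1.143 = 0.8357
σ²_T = Σσ²ᵢ + 2·Σσ_ij = 6.8984 + 2 × 4.0602 = 15.0188
α = (4/3)·(1 − 6.8984/15.0188) = 0.721

α = 0.721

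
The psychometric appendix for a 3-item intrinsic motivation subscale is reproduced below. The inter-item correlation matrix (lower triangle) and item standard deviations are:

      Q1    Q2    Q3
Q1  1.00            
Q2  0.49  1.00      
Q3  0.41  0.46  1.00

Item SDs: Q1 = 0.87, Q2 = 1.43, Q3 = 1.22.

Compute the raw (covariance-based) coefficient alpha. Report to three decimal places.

Σσ²ᵢ = 0.87² + 1.43² + 1.22² = 4.2902
Covariances σ_ij = r_ij · s_i · s_j:
  σ(Q1,Q2) = 0.49 × 0.87 × 1.43 = 0.6096
  σ(Q1,Q3) = 0.41 × 0.87 × 1.22 = 0.4352
  σ(Q2,Q3) = 0.46 × 1.43 × 1.22 = 0.8025
σ²_T = Σσ²ᵢ + 2·Σσ_ij = 4.2902 + 2 × 1.8473 = 7.9848
α = (3/2)·(1 − 4.2902/7.9848) = 0.694

coefficient alpha = 0.694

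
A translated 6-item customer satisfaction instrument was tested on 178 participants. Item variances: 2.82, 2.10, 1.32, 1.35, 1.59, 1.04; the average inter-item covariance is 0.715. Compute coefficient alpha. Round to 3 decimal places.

coefficient alpha = 0.813

ΣVar(i) = 2.82 + 2.10 + 1.32 + 1.35 + 1.59 + 1.04 = 10.22
Sum of the 15 distinct covariances = 15 × 0.715 = 10.725
total variance = ΣVar(i) + 2·Σcov = 10.22 + 2 × 10.725 = 31.670
α = (6/5)·(1 − 10.22/31.670) = 0.813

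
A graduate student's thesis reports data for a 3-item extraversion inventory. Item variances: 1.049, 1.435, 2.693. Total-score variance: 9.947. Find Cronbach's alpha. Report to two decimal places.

α = 0.72

ΣVar(i) = 1.049 + 1.435 + 2.693 = 5.177
α = (k/(k−1))·(1 − ΣVar(i)/σ²_total) = (3/2)·(1 − 5.177/9.947) = 0.72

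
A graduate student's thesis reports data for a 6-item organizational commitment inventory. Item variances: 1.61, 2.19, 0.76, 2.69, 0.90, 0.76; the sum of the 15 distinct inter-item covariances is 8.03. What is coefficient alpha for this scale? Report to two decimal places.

sum of item variances = 1.61 + 2.19 + 0.76 + 2.69 + 0.90 + 0.76 = 8.91
Sum of distinct covariances = 8.03
σ²_total = sum of item variances + 2·Σcov = 8.91 + 2 × 8.03 = 24.97
α = (6/5)·(1 − 8.91/24.97) = 0.77

coefficient alpha = 0.77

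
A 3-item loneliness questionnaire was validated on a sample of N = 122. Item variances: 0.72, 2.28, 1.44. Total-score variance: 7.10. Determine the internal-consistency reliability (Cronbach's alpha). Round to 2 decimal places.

Σσ²ᵢ = 0.72 + 2.28 + 1.44 = 4.44
α = (k/(k−1))·(1 − Σσ²ᵢ/total variance) = (3/2)·(1 − 4.44/7.10) = 0.56

α = 0.56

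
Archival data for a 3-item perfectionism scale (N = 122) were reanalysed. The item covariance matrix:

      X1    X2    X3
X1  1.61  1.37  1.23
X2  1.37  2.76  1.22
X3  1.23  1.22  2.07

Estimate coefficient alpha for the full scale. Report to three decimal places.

ΣVar(i) = 1.61 + 2.76 + 2.07 = 6.44
Σ_{i<j} σ_ij = 3.82
Var(T) = 6.44 + 2 × 3.82 = 14.08
α = (k/(k−1))·(1 − ΣVar(i)/Var(T)) = (3/2)·(1 − 6.44/14.08) = 0.814

α = 0.814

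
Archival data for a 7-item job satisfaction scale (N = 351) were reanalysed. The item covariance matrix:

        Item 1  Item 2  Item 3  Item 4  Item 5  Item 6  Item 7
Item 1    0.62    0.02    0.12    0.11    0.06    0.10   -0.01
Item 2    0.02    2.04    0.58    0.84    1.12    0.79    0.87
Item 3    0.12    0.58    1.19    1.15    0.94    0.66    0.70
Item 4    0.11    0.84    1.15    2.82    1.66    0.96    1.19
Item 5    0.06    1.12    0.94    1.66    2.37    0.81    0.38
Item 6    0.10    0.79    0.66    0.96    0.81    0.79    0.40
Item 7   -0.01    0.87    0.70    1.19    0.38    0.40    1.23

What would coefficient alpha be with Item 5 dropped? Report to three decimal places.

Remaining items: Item 1, Item 2, Item 3, Item 4, Item 6, Item 7 (k = 6).
ΣVar(i) = 0.62 + 2.04 + 1.19 + 2.82 + 0.79 + 1.23 = 8.69
σ²_T = 8.69 + 2 × 8.48 = 25.65
α (item deleted) = (6/5)·(1 − 8.69/25.65) = 0.793

coefficient alpha = 0.793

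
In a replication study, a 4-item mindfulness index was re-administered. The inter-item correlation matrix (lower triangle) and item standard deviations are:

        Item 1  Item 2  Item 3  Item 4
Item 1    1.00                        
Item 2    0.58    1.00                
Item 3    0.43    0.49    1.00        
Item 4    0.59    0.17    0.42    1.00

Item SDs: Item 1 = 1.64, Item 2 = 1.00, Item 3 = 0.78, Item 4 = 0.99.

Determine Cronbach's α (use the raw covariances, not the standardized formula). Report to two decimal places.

α = 0.74

Σσ²ᵢ = 1.64² + 1.00² + 0.78² + 0.99² = 5.2781
Covariances σ_ij = r_ij · s_i · s_j:
  σ(Item 1,Item 2) = 0.58 × 1.64 × 1.00 = 0.9512
  σ(Item 1,Item 3) = 0.43 × 1.64 × 0.78 = 0.5501
  σ(Item 1,Item 4) = 0.59 × 1.64 × 0.99 = 0.9579
  σ(Item 2,Item 3) = 0.49 × 1.00 × 0.78 = 0.3822
  σ(Item 2,Item 4) = 0.17 × 1.00 × 0.99 = 0.1683
  σ(Item 3,Item 4) = 0.42 × 0.78 × 0.99 = 0.3243
σ²_T = Σσ²ᵢ + 2·Σσ_ij = 5.2781 + 2 × 3.3340 = 11.9461
α = (4/3)·(1 − 5.2781/11.9461) = 0.74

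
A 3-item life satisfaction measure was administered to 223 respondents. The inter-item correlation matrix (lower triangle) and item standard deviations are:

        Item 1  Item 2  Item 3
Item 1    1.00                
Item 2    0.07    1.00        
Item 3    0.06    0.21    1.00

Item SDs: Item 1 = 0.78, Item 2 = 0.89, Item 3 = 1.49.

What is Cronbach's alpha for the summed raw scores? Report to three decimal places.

Σσ²ᵢ = 0.78² + 0.89² + 1.49² = 3.6206
Covariances σ_ij = r_ij · s_i · s_j:
  σ(Item 1,Item 2) = 0.07 × 0.78 × 0.89 = 0.0486
  σ(Item 1,Item 3) = 0.06 × 0.78 × 1.49 = 0.0697
  σ(Item 2,Item 3) = 0.21 × 0.89 × 1.49 = 0.2785
σ²_T = Σσ²ᵢ + 2·Σσ_ij = 3.6206 + 2 × 0.3968 = 4.4142
α = (3/2)·(1 − 3.6206/4.4142) = 0.270

Cronbach's alpha = 0.270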